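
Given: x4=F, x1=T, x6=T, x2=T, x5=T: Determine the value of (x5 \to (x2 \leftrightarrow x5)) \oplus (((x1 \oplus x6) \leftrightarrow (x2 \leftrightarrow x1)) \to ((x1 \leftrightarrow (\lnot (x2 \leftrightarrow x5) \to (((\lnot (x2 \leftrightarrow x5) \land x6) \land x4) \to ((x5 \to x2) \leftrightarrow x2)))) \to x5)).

F

x2 \leftrightarrow x5 = T \leftrightarrow T = T
x5 \to (x2 \leftrightarrow x5) = T \to T = T
x1 \oplus x6 = T \oplus T = F
x2 \leftrightarrow x1 = T \leftrightarrow T = T
(x1 \oplus x6) \leftrightarrow (x2 \leftrightarrow x1) = F \leftrightarrow T = F
x2 \leftrightarrow x5 = T \leftrightarrow T = T
\lnot (x2 \leftrightarrow x5) = \lnot T = F
x2 \leftrightarrow x5 = T \leftrightarrow T = T
\lnot (x2 \leftrightarrow x5) = \lnot T = F
\lnot (x2 \leftrightarrow x5) \land x6 = F \land T = F
(\lnot (x2 \leftrightarrow x5) \land x6) \land x4 = F \land F = F
x5 \to x2 = T \to T = T
(x5 \to x2) \leftrightarrow x2 = T \leftrightarrow T = T
((\lnot (x2 \leftrightarrow x5) \land x6) \land x4) \to ((x5 \to x2) \leftrightarrow x2) = F \to T = T
\lnot (x2 \leftrightarrow x5) \to (((\lnot (x2 \leftrightarrow x5) \land x6) \land x4) \to ((x5 \to x2) \leftrightarrow x2)) = F \to T = T
x1 \leftrightarrow (\lnot (x2 \leftrightarrow x5) \to (((\lnot (x2 \leftrightarrow x5) \land x6) \land x4) \to ((x5 \to x2) \leftrightarrow x2))) = T \leftrightarrow T = T
(x1 \leftrightarrow (\lnot (x2 \leftrightarrow x5) \to (((\lnot (x2 \leftrightarrow x5) \land x6) \land x4) \to ((x5 \to x2) \leftrightarrow x2)))) \to x5 = T \to T = T
((x1 \oplus x6) \leftrightarrow (x2 \leftrightarrow x1)) \to ((x1 \leftrightarrow (\lnot (x2 \leftrightarrow x5) \to (((\lnot (x2 \leftrightarrow x5) \land x6) \land x4) \to ((x5 \to x2) \leftrightarrow x2)))) \to x5) = F \to T = T
(x5 \to (x2 \leftrightarrow x5)) \oplus (((x1 \oplus x6) \leftrightarrow (x2 \leftrightarrow x1)) \to ((x1 \leftrightarrow (\lnot (x2 \leftrightarrow x5) \to (((\lnot (x2 \leftrightarrow x5) \land x6) \land x4) \to ((x5 \to x2) \leftrightarrow x2)))) \to x5)) = T \oplus T = F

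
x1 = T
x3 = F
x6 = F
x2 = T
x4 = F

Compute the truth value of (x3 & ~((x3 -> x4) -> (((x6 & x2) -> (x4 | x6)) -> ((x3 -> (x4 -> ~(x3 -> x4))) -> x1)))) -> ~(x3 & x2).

x3 -> x4 = F -> F = T
x6 & x2 = F & T = F
x4 | x6 = F | F = F
(x6 & x2) -> (x4 | x6) = F -> F = T
x3 -> x4 = F -> F = T
~(x3 -> x4) = ~T = F
x4 -> ~(x3 -> x4) = F -> F = T
x3 -> (x4 -> ~(x3 -> x4)) = F -> T = T
(x3 -> (x4 -> ~(x3 -> x4))) -> x1 = T -> T = T
((x6 & x2) -> (x4 | x6)) -> ((x3 -> (x4 -> ~(x3 -> x4))) -> x1) = T -> T = T
(x3 -> x4) -> (((x6 & x2) -> (x4 | x6)) -> ((x3 -> (x4 -> ~(x3 -> x4))) -> x1)) = T -> T = T
~((x3 -> x4) -> (((x6 & x2) -> (x4 | x6)) -> ((x3 -> (x4 -> ~(x3 -> x4))) -> x1))) = ~T = F
x3 & ~((x3 -> x4) -> (((x6 & x2) -> (x4 | x6)) -> ((x3 -> (x4 -> ~(x3 -> x4))) -> x1))) = F & F = F
x3 & x2 = F & T = F
~(x3 & x2) = ~F = T
(x3 & ~((x3 -> x4) -> (((x6 & x2) -> (x4 | x6)) -> ((x3 -> (x4 -> ~(x3 -> x4))) -> x1)))) -> ~(x3 & x2) = F -> T = T

T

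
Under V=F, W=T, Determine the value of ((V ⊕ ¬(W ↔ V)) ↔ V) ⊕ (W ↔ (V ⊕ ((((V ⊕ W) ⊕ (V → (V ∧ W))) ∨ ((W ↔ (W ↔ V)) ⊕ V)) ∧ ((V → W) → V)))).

W ↔ V = T ↔ F = F
¬(W ↔ V) = ¬F = T
V ⊕ ¬(W ↔ V) = F ⊕ T = T
(V ⊕ ¬(W ↔ V)) ↔ V = T ↔ F = F
V ⊕ W = F ⊕ T = T
V ∧ W = F ∧ T = F
V → (V ∧ W) = F → F = T
(V ⊕ W) ⊕ (V → (V ∧ W)) = T ⊕ T = F
W ↔ V = T ↔ F = F
W ↔ (W ↔ V) = T ↔ F = F
(W ↔ (W ↔ V)) ⊕ V = F ⊕ F = F
((V ⊕ W) ⊕ (V → (V ∧ W))) ∨ ((W ↔ (W ↔ V)) ⊕ V) = F ∨ F = F
V → W = F → T = T
(V → W) → V = T → F = F
(((V ⊕ W) ⊕ (V → (V ∧ W))) ∨ ((W ↔ (W ↔ V)) ⊕ V)) ∧ ((V → W) → V) = F ∧ F = F
V ⊕ ((((V ⊕ W) ⊕ (V → (V ∧ W))) ∨ ((W ↔ (W ↔ V)) ⊕ V)) ∧ ((V → W) → V)) = F ⊕ F = F
W ↔ (V ⊕ ((((V ⊕ W) ⊕ (V → (V ∧ W))) ∨ ((W ↔ (W ↔ V)) ⊕ V)) ∧ ((V → W) → V))) = T ↔ F = F
((V ⊕ ¬(W ↔ V)) ↔ V) ⊕ (W ↔ (V ⊕ ((((V ⊕ W) ⊕ (V → (V ∧ W))) ∨ ((W ↔ (W ↔ V)) ⊕ V)) ∧ ((V → W) → V)))) = F ⊕ F = F

F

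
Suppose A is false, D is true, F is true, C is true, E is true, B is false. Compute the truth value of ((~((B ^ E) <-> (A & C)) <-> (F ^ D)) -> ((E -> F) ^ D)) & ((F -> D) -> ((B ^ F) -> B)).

False

B ^ E = False ^ True = True
A & C = False & True = False
(B ^ E) <-> (A & C) = True <-> False = False
~((B ^ E) <-> (A & C)) = ~False = True
F ^ D = True ^ True = False
~((B ^ E) <-> (A & C)) <-> (F ^ D) = True <-> False = False
E -> F = True -> True = True
(E -> F) ^ D = True ^ True = False
(~((B ^ E) <-> (A & C)) <-> (F ^ D)) -> ((E -> F) ^ D) = False -> False = True
F -> D = True -> True = True
B ^ F = False ^ True = True
(B ^ F) -> B = True -> False = False
(F -> D) -> ((B ^ F) -> B) = True -> False = False
((~((B ^ E) <-> (A & C)) <-> (F ^ D)) -> ((E -> F) ^ D)) & ((F -> D) -> ((B ^ F) -> B)) = True & False = False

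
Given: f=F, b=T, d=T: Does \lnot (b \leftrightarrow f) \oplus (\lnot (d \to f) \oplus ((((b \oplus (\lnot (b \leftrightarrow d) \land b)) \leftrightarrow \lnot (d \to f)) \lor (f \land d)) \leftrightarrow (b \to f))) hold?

Substituting f=F, b=T, d=T:
b \leftrightarrow f = T \leftrightarrow F = F
\lnot (b \leftrightarrow f) = \lnot F = T
d \to f = T \to F = F
\lnot (d \to f) = \lnot F = T
b \leftrightarrow d = T \leftrightarrow T = T
\lnot (b \leftrightarrow d) = \lnot T = F
\lnot (b \leftrightarrow d) \land b = F \land T = F
b \oplus (\lnot (b \leftrightarrow d) \land b) = T \oplus F = T
d \to f = T \to F = F
\lnot (d \to f) = \lnot F = T
(b \oplus (\lnot (b \leftrightarrow d) \land b)) \leftrightarrow \lnot (d \to f) = T \leftrightarrow T = T
f \land d = F \land T = F
((b \oplus (\lnot (b \leftrightarrow d) \land b)) \leftrightarrow \lnot (d \to f)) \lor (f \land d) = T \lor F = T
b \to f = T \to F = F
(((b \oplus (\lnot (b \leftrightarrow d) \land b)) \leftrightarrow \lnot (d \to f)) \lor (f \land d)) \leftrightarrow (b \to f) = T \leftrightarrow F = F
\lnot (d \to f) \oplus ((((b \oplus (\lnot (b \leftrightarrow d) \land b)) \leftrightarrow \lnot (d \to f)) \lor (f \land d)) \leftrightarrow (b \to f)) = T \oplus F = T
\lnot (b \leftrightarrow f) \oplus (\lnot (d \to f) \oplus ((((b \oplus (\lnot (b \leftrightarrow d) \land b)) \leftrightarrow \lnot (d \to f)) \lor (f \land d)) \leftrightarrow (b \to f))) = T \oplus T = F

F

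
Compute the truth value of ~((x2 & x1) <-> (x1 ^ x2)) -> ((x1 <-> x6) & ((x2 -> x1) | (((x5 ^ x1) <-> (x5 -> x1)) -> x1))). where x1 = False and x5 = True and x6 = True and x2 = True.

x2 & x1 = True & False = False
x1 ^ x2 = False ^ True = True
(x2 & x1) <-> (x1 ^ x2) = False <-> True = False
~((x2 & x1) <-> (x1 ^ x2)) = ~False = True
x1 <-> x6 = False <-> True = False
x2 -> x1 = True -> False = False
x5 ^ x1 = True ^ False = True
x5 -> x1 = True -> False = False
(x5 ^ x1) <-> (x5 -> x1) = True <-> False = False
((x5 ^ x1) <-> (x5 -> x1)) -> x1 = False -> False = True
(x2 -> x1) | (((x5 ^ x1) <-> (x5 -> x1)) -> x1) = False | True = True
(x1 <-> x6) & ((x2 -> x1) | (((x5 ^ x1) <-> (x5 -> x1)) -> x1)) = False & True = False
~((x2 & x1) <-> (x1 ^ x2)) -> ((x1 <-> x6) & ((x2 -> x1) | (((x5 ^ x1) <-> (x5 -> x1)) -> x1))) = True -> False = False

False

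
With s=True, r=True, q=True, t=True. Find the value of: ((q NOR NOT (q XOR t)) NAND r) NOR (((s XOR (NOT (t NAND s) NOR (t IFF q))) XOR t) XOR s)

Substituting s=True, r=True, q=True, t=True:
q XOR t = True XOR True = False
NOT (q XOR t) = NOT False = True
q NOR NOT (q XOR t) = True NOR True = False
(q NOR NOT (q XOR t)) NAND r = False NAND True = True
t NAND s = True NAND True = False
NOT (t NAND s) = NOT False = True
t IFF q = True IFF True = True
NOT (t NAND s) NOR (t IFF q) = True NOR True = False
s XOR (NOT (t NAND s) NOR (t IFF q)) = True XOR False = True
(s XOR (NOT (t NAND s) NOR (t IFF q))) XOR t = True XOR True = False
((s XOR (NOT (t NAND s) NOR (t IFF q))) XOR t) XOR s = False XOR True = True
((q NOR NOT (q XOR t)) NAND r) NOR (((s XOR (NOT (t NAND s) NOR (t IFF q))) XOR t) XOR s) = True NOR True = False

False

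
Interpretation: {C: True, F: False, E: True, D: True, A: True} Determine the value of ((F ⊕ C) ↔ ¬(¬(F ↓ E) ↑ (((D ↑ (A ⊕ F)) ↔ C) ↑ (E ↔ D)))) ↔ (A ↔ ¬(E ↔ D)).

Substituting C=True, F=False, E=True, D=True, A=True:
F ⊕ C = False ⊕ True = True
F ↓ E = False ↓ True = False
¬(F ↓ E) = ¬False = True
A ⊕ F = True ⊕ False = True
D ↑ (A ⊕ F) = True ↑ True = False
(D ↑ (A ⊕ F)) ↔ C = False ↔ True = False
E ↔ D = True ↔ True = True
((D ↑ (A ⊕ F)) ↔ C) ↑ (E ↔ D) = False ↑ True = True
¬(F ↓ E) ↑ (((D ↑ (A ⊕ F)) ↔ C) ↑ (E ↔ D)) = True ↑ True = False
¬(¬(F ↓ E) ↑ (((D ↑ (A ⊕ F)) ↔ C) ↑ (E ↔ D))) = ¬False = True
(F ⊕ C) ↔ ¬(¬(F ↓ E) ↑ (((D ↑ (A ⊕ F)) ↔ C) ↑ (E ↔ D))) = True ↔ True = True
E ↔ D = True ↔ True = True
¬(E ↔ D) = ¬True = False
A ↔ ¬(E ↔ D) = True ↔ False = False
((F ⊕ C) ↔ ¬(¬(F ↓ E) ↑ (((D ↑ (A ⊕ F)) ↔ C) ↑ (E ↔ D)))) ↔ (A ↔ ¬(E ↔ D)) = True ↔ False = False

False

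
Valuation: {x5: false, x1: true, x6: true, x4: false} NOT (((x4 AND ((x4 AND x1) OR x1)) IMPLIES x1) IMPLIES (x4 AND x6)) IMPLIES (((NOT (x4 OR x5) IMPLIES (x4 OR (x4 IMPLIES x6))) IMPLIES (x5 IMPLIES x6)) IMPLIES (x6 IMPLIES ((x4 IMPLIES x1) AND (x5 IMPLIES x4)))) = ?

true

Substituting x5=false, x1=true, x6=true, x4=false:
x4 AND x1 = false AND true = false
(x4 AND x1) OR x1 = false OR true = true
x4 AND ((x4 AND x1) OR x1) = false AND true = false
(x4 AND ((x4 AND x1) OR x1)) IMPLIES x1 = false IMPLIES true = true
x4 AND x6 = false AND true = false
((x4 AND ((x4 AND x1) OR x1)) IMPLIES x1) IMPLIES (x4 AND x6) = true IMPLIES false = false
NOT (((x4 AND ((x4 AND x1) OR x1)) IMPLIES x1) IMPLIES (x4 AND x6)) = NOT false = true
x4 OR x5 = false OR false = false
NOT (x4 OR x5) = NOT false = true
x4 IMPLIES x6 = false IMPLIES true = true
x4 OR (x4 IMPLIES x6) = false OR true = true
NOT (x4 OR x5) IMPLIES (x4 OR (x4 IMPLIES x6)) = true IMPLIES true = true
x5 IMPLIES x6 = false IMPLIES true = true
(NOT (x4 OR x5) IMPLIES (x4 OR (x4 IMPLIES x6))) IMPLIES (x5 IMPLIES x6) = true IMPLIES true = true
x4 IMPLIES x1 = false IMPLIES true = true
x5 IMPLIES x4 = false IMPLIES false = true
(x4 IMPLIES x1) AND (x5 IMPLIES x4) = true AND true = true
x6 IMPLIES ((x4 IMPLIES x1) AND (x5 IMPLIES x4)) = true IMPLIES true = true
((NOT (x4 OR x5) IMPLIES (x4 OR (x4 IMPLIES x6))) IMPLIES (x5 IMPLIES x6)) IMPLIES (x6 IMPLIES ((x4 IMPLIES x1) AND (x5 IMPLIES x4))) = true IMPLIES true = true
NOT (((x4 AND ((x4 AND x1) OR x1)) IMPLIES x1) IMPLIES (x4 AND x6)) IMPLIES (((NOT (x4 OR x5) IMPLIES (x4 OR (x4 IMPLIES x6))) IMPLIES (x5 IMPLIES x6)) IMPLIES (x6 IMPLIES ((x4 IMPLIES x1) AND (x5 IMPLIES x4)))) = true IMPLIES true = true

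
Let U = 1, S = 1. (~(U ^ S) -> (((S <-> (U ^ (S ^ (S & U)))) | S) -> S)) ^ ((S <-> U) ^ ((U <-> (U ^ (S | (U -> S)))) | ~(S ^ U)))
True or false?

1

U ^ S = 1 ^ 1 = 0
~(U ^ S) = ~0 = 1
S & U = 1 & 1 = 1
S ^ (S & U) = 1 ^ 1 = 0
U ^ (S ^ (S & U)) = 1 ^ 0 = 1
S <-> (U ^ (S ^ (S & U))) = 1 <-> 1 = 1
(S <-> (U ^ (S ^ (S & U)))) | S = 1 | 1 = 1
((S <-> (U ^ (S ^ (S & U)))) | S) -> S = 1 -> 1 = 1
~(U ^ S) -> (((S <-> (U ^ (S ^ (S & U)))) | S) -> S) = 1 -> 1 = 1
S <-> U = 1 <-> 1 = 1
U -> S = 1 -> 1 = 1
S | (U -> S) = 1 | 1 = 1
U ^ (S | (U -> S)) = 1 ^ 1 = 0
U <-> (U ^ (S | (U -> S))) = 1 <-> 0 = 0
S ^ U = 1 ^ 1 = 0
~(S ^ U) = ~0 = 1
(U <-> (U ^ (S | (U -> S)))) | ~(S ^ U) = 0 | 1 = 1
(S <-> U) ^ ((U <-> (U ^ (S | (U -> S)))) | ~(S ^ U)) = 1 ^ 1 = 0
(~(U ^ S) -> (((S <-> (U ^ (S ^ (S & U)))) | S) -> S)) ^ ((S <-> U) ^ ((U <-> (U ^ (S | (U -> S)))) | ~(S ^ U))) = 1 ^ 0 = 1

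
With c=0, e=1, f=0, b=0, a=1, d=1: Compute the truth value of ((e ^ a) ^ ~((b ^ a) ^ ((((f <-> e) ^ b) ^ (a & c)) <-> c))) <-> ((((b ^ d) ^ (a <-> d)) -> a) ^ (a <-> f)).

e ^ a = 1 ^ 1 = 0
b ^ a = 0 ^ 1 = 1
f <-> e = 0 <-> 1 = 0
(f <-> e) ^ b = 0 ^ 0 = 0
a & c = 1 & 0 = 0
((f <-> e) ^ b) ^ (a & c) = 0 ^ 0 = 0
(((f <-> e) ^ b) ^ (a & c)) <-> c = 0 <-> 0 = 1
(b ^ a) ^ ((((f <-> e) ^ b) ^ (a & c)) <-> c) = 1 ^ 1 = 0
~((b ^ a) ^ ((((f <-> e) ^ b) ^ (a & c)) <-> c)) = ~0 = 1
(e ^ a) ^ ~((b ^ a) ^ ((((f <-> e) ^ b) ^ (a & c)) <-> c)) = 0 ^ 1 = 1
b ^ d = 0 ^ 1 = 1
a <-> d = 1 <-> 1 = 1
(b ^ d) ^ (a <-> d) = 1 ^ 1 = 0
((b ^ d) ^ (a <-> d)) -> a = 0 -> 1 = 1
a <-> f = 1 <-> 0 = 0
(((b ^ d) ^ (a <-> d)) -> a) ^ (a <-> f) = 1 ^ 0 = 1
((e ^ a) ^ ~((b ^ a) ^ ((((f <-> e) ^ b) ^ (a & c)) <-> c))) <-> ((((b ^ d) ^ (a <-> d)) -> a) ^ (a <-> f)) = 1 <-> 1 = 1

1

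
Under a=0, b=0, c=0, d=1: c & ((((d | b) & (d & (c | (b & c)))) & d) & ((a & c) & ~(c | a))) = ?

d | b = 1 | 0 = 1
b & c = 0 & 0 = 0
c | (b & c) = 0 | 0 = 0
d & (c | (b & c)) = 1 & 0 = 0
(d | b) & (d & (c | (b & c))) = 1 & 0 = 0
((d | b) & (d & (c | (b & c)))) & d = 0 & 1 = 0
a & c = 0 & 0 = 0
c | a = 0 | 0 = 0
~(c | a) = ~0 = 1
(a & c) & ~(c | a) = 0 & 1 = 0
(((d | b) & (d & (c | (b & c)))) & d) & ((a & c) & ~(c | a)) = 0 & 0 = 0
c & ((((d | b) & (d & (c | (b & c)))) & d) & ((a & c) & ~(c | a))) = 0 & 0 = 0

0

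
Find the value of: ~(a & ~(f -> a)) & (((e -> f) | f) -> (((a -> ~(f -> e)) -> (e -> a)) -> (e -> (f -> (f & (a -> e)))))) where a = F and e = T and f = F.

f -> a = F -> F = T
~(f -> a) = ~T = F
a & ~(f -> a) = F & F = F
~(a & ~(f -> a)) = ~F = T
e -> f = T -> F = F
(e -> f) | f = F | F = F
f -> e = F -> T = T
~(f -> e) = ~T = F
a -> ~(f -> e) = F -> F = T
e -> a = T -> F = F
(a -> ~(f -> e)) -> (e -> a) = T -> F = F
a -> e = F -> T = T
f & (a -> e) = F & T = F
f -> (f & (a -> e)) = F -> F = T
e -> (f -> (f & (a -> e))) = T -> T = T
((a -> ~(f -> e)) -> (e -> a)) -> (e -> (f -> (f & (a -> e)))) = F -> T = T
((e -> f) | f) -> (((a -> ~(f -> e)) -> (e -> a)) -> (e -> (f -> (f & (a -> e))))) = F -> T = T
~(a & ~(f -> a)) & (((e -> f) | f) -> (((a -> ~(f -> e)) -> (e -> a)) -> (e -> (f -> (f & (a -> e)))))) = T & T = T

T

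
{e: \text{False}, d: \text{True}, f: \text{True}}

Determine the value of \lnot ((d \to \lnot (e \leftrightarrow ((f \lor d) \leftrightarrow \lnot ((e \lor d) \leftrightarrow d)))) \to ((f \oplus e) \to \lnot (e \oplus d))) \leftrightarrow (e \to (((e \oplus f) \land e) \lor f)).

f \lor d = \text{True} \lor \text{True} = \text{True}
e \lor d = \text{False} \lor \text{True} = \text{True}
(e \lor d) \leftrightarrow d = \text{True} \leftrightarrow \text{True} = \text{True}
\lnot ((e \lor d) \leftrightarrow d) = \lnot \text{True} = \text{False}
(f \lor d) \leftrightarrow \lnot ((e \lor d) \leftrightarrow d) = \text{True} \leftrightarrow \text{False} = \text{False}
e \leftrightarrow ((f \lor d) \leftrightarrow \lnot ((e \lor d) \leftrightarrow d)) = \text{False} \leftrightarrow \text{False} = \text{True}
\lnot (e \leftrightarrow ((f \lor d) \leftrightarrow \lnot ((e \lor d) \leftrightarrow d))) = \lnot \text{True} = \text{False}
d \to \lnot (e \leftrightarrow ((f \lor d) \leftrightarrow \lnot ((e \lor d) \leftrightarrow d))) = \text{True} \to \text{False} = \text{False}
f \oplus e = \text{True} \oplus \text{False} = \text{True}
e \oplus d = \text{False} \oplus \text{True} = \text{True}
\lnot (e \oplus d) = \lnot \text{True} = \text{False}
(f \oplus e) \to \lnot (e \oplus d) = \text{True} \to \text{False} = \text{False}
(d \to \lnot (e \leftrightarrow ((f \lor d) \leftrightarrow \lnot ((e \lor d) \leftrightarrow d)))) \to ((f \oplus e) \to \lnot (e \oplus d)) = \text{False} \to \text{False} = \text{True}
\lnot ((d \to \lnot (e \leftrightarrow ((f \lor d) \leftrightarrow \lnot ((e \lor d) \leftrightarrow d)))) \to ((f \oplus e) \to \lnot (e \oplus d))) = \lnot \text{True} = \text{False}
e \oplus f = \text{False} \oplus \text{True} = \text{True}
(e \oplus f) \land e = \text{True} \land \text{False} = \text{False}
((e \oplus f) \land e) \lor f = \text{False} \lor \text{True} = \text{True}
e \to (((e \oplus f) \land e) \lor f) = \text{False} \to \text{True} = \text{True}
\lnot ((d \to \lnot (e \leftrightarrow ((f \lor d) \leftrightarrow \lnot ((e \lor d) \leftrightarrow d)))) \to ((f \oplus e) \to \lnot (e \oplus d))) \leftrightarrow (e \to (((e \oplus f) \land e) \lor f)) = \text{False} \leftrightarrow \text{True} = \text{False}

\text{False}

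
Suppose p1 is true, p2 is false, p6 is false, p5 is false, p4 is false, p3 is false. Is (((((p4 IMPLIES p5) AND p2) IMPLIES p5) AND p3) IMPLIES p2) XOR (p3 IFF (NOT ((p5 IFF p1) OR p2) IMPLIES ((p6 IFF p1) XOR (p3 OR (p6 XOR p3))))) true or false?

false

p4 IMPLIES p5 = false IMPLIES false = true
(p4 IMPLIES p5) AND p2 = true AND false = false
((p4 IMPLIES p5) AND p2) IMPLIES p5 = false IMPLIES false = true
(((p4 IMPLIES p5) AND p2) IMPLIES p5) AND p3 = true AND false = false
((((p4 IMPLIES p5) AND p2) IMPLIES p5) AND p3) IMPLIES p2 = false IMPLIES false = true
p5 IFF p1 = false IFF true = false
(p5 IFF p1) OR p2 = false OR false = false
NOT ((p5 IFF p1) OR p2) = NOT false = true
p6 IFF p1 = false IFF true = false
p6 XOR p3 = false XOR false = false
p3 OR (p6 XOR p3) = false OR false = false
(p6 IFF p1) XOR (p3 OR (p6 XOR p3)) = false XOR false = false
NOT ((p5 IFF p1) OR p2) IMPLIES ((p6 IFF p1) XOR (p3 OR (p6 XOR p3))) = true IMPLIES false = false
p3 IFF (NOT ((p5 IFF p1) OR p2) IMPLIES ((p6 IFF p1) XOR (p3 OR (p6 XOR p3)))) = false IFF false = true
(((((p4 IMPLIES p5) AND p2) IMPLIES p5) AND p3) IMPLIES p2) XOR (p3 IFF (NOT ((p5 IFF p1) OR p2) IMPLIES ((p6 IFF p1) XOR (p3 OR (p6 XOR p3))))) = true XOR true = false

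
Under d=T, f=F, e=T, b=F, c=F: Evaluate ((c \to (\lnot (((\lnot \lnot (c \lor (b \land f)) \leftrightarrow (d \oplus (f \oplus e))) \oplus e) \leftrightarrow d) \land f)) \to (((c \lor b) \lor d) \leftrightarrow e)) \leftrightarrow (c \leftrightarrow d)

Substituting d=T, f=F, e=T, b=F, c=F:
b \land f = F \land F = F
c \lor (b \land f) = F \lor F = F
\lnot (c \lor (b \land f)) = \lnot F = T
\lnot \lnot (c \lor (b \land f)) = \lnot T = F
f \oplus e = F \oplus T = T
d \oplus (f \oplus e) = T \oplus T = F
\lnot \lnot (c \lor (b \land f)) \leftrightarrow (d \oplus (f \oplus e)) = F \leftrightarrow F = T
(\lnot \lnot (c \lor (b \land f)) \leftrightarrow (d \oplus (f \oplus e))) \oplus e = T \oplus T = F
((\lnot \lnot (c \lor (b \land f)) \leftrightarrow (d \oplus (f \oplus e))) \oplus e) \leftrightarrow d = F \leftrightarrow T = F
\lnot (((\lnot \lnot (c \lor (b \land f)) \leftrightarrow (d \oplus (f \oplus e))) \oplus e) \leftrightarrow d) = \lnot F = T
\lnot (((\lnot \lnot (c \lor (b \land f)) \leftrightarrow (d \oplus (f \oplus e))) \oplus e) \leftrightarrow d) \land f = T \land F = F
c \to (\lnot (((\lnot \lnot (c \lor (b \land f)) \leftrightarrow (d \oplus (f \oplus e))) \oplus e) \leftrightarrow d) \land f) = F \to F = T
c \lor b = F \lor F = F
(c \lor b) \lor d = F \lor T = T
((c \lor b) \lor d) \leftrightarrow e = T \leftrightarrow T = T
(c \to (\lnot (((\lnot \lnot (c \lor (b \land f)) \leftrightarrow (d \oplus (f \oplus e))) \oplus e) \leftrightarrow d) \land f)) \to (((c \lor b) \lor d) \leftrightarrow e) = T \to T = T
c \leftrightarrow d = F \leftrightarrow T = F
((c \to (\lnot (((\lnot \lnot (c \lor (b \land f)) \leftrightarrow (d \oplus (f \oplus e))) \oplus e) \leftrightarrow d) \land f)) \to (((c \lor b) \lor d) \leftrightarrow e)) \leftrightarrow (c \leftrightarrow d) = T \leftrightarrow F = F

F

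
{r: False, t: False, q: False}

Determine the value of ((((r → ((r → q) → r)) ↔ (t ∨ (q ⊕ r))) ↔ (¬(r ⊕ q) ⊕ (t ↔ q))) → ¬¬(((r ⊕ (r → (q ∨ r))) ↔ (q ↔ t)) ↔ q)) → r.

True

r → q = False → False = True
(r → q) → r = True → False = False
r → ((r → q) → r) = False → False = True
q ⊕ r = False ⊕ False = False
t ∨ (q ⊕ r) = False ∨ False = False
(r → ((r → q) → r)) ↔ (t ∨ (q ⊕ r)) = True ↔ False = False
r ⊕ q = False ⊕ False = False
¬(r ⊕ q) = ¬False = True
t ↔ q = False ↔ False = True
¬(r ⊕ q) ⊕ (t ↔ q) = True ⊕ True = False
((r → ((r → q) → r)) ↔ (t ∨ (q ⊕ r))) ↔ (¬(r ⊕ q) ⊕ (t ↔ q)) = False ↔ False = True
q ∨ r = False ∨ False = False
r → (q ∨ r) = False → False = True
r ⊕ (r → (q ∨ r)) = False ⊕ True = True
q ↔ t = False ↔ False = True
(r ⊕ (r → (q ∨ r))) ↔ (q ↔ t) = True ↔ True = True
((r ⊕ (r → (q ∨ r))) ↔ (q ↔ t)) ↔ q = True ↔ False = False
¬(((r ⊕ (r → (q ∨ r))) ↔ (q ↔ t)) ↔ q) = ¬False = True
¬¬(((r ⊕ (r → (q ∨ r))) ↔ (q ↔ t)) ↔ q) = ¬True = False
(((r → ((r → q) → r)) ↔ (t ∨ (q ⊕ r))) ↔ (¬(r ⊕ q) ⊕ (t ↔ q))) → ¬¬(((r ⊕ (r → (q ∨ r))) ↔ (q ↔ t)) ↔ q) = True → False = False
((((r → ((r → q) → r)) ↔ (t ∨ (q ⊕ r))) ↔ (¬(r ⊕ q) ⊕ (t ↔ q))) → ¬¬(((r ⊕ (r → (q ∨ r))) ↔ (q ↔ t)) ↔ q)) → r = False → False = True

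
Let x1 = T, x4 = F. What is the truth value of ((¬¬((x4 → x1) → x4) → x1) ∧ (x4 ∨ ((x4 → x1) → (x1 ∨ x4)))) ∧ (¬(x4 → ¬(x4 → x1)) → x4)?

T

x4 → x1 = F → T = T
(x4 → x1) → x4 = T → F = F
¬((x4 → x1) → x4) = ¬F = T
¬¬((x4 → x1) → x4) = ¬T = F
¬¬((x4 → x1) → x4) → x1 = F → T = T
x4 → x1 = F → T = T
x1 ∨ x4 = T ∨ F = T
(x4 → x1) → (x1 ∨ x4) = T → T = T
x4 ∨ ((x4 → x1) → (x1 ∨ x4)) = F ∨ T = T
(¬¬((x4 → x1) → x4) → x1) ∧ (x4 ∨ ((x4 → x1) → (x1 ∨ x4))) = T ∧ T = T
x4 → x1 = F → T = T
¬(x4 → x1) = ¬T = F
x4 → ¬(x4 → x1) = F → F = T
¬(x4 → ¬(x4 → x1)) = ¬T = F
¬(x4 → ¬(x4 → x1)) → x4 = F → F = T
((¬¬((x4 → x1) → x4) → x1) ∧ (x4 ∨ ((x4 → x1) → (x1 ∨ x4)))) ∧ (¬(x4 → ¬(x4 → x1)) → x4) = T ∧ T = T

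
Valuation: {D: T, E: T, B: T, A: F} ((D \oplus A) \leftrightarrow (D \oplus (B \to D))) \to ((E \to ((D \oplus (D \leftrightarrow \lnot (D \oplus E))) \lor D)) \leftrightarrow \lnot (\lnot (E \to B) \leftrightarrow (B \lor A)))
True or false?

Substituting D=T, E=T, B=T, A=F:
D \oplus A = T \oplus F = T
B \to D = T \to T = T
D \oplus (B \to D) = T \oplus T = F
(D \oplus A) \leftrightarrow (D \oplus (B \to D)) = T \leftrightarrow F = F
D \oplus E = T \oplus T = F
\lnot (D \oplus E) = \lnot F = T
D \leftrightarrow \lnot (D \oplus E) = T \leftrightarrow T = T
D \oplus (D \leftrightarrow \lnot (D \oplus E)) = T \oplus T = F
(D \oplus (D \leftrightarrow \lnot (D \oplus E))) \lor D = F \lor T = T
E \to ((D \oplus (D \leftrightarrow \lnot (D \oplus E))) \lor D) = T \to T = T
E \to B = T \to T = T
\lnot (E \to B) = \lnot T = F
B \lor A = T \lor F = T
\lnot (E \to B) \leftrightarrow (B \lor A) = F \leftrightarrow T = F
\lnot (\lnot (E \to B) \leftrightarrow (B \lor A)) = \lnot F = T
(E \to ((D \oplus (D \leftrightarrow \lnot (D \oplus E))) \lor D)) \leftrightarrow \lnot (\lnot (E \to B) \leftrightarrow (B \lor A)) = T \leftrightarrow T = T
((D \oplus A) \leftrightarrow (D \oplus (B \to D))) \to ((E \to ((D \oplus (D \leftrightarrow \lnot (D \oplus E))) \lor D)) \leftrightarrow \lnot (\lnot (E \to B) \leftrightarrow (B \lor A))) = F \to T = T

T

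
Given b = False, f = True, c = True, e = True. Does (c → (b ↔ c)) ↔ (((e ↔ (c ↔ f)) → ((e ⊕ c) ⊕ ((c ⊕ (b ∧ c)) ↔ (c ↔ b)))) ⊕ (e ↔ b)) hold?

Substituting b=False, f=True, c=True, e=True:
b ↔ c = False ↔ True = False
c → (b ↔ c) = True → False = False
c ↔ f = True ↔ True = True
e ↔ (c ↔ f) = True ↔ True = True
e ⊕ c = True ⊕ True = False
b ∧ c = False ∧ True = False
c ⊕ (b ∧ c) = True ⊕ False = True
c ↔ b = True ↔ False = False
(c ⊕ (b ∧ c)) ↔ (c ↔ b) = True ↔ False = False
(e ⊕ c) ⊕ ((c ⊕ (b ∧ c)) ↔ (c ↔ b)) = False ⊕ False = False
(e ↔ (c ↔ f)) → ((e ⊕ c) ⊕ ((c ⊕ (b ∧ c)) ↔ (c ↔ b))) = True → False = False
e ↔ b = True ↔ False = False
((e ↔ (c ↔ f)) → ((e ⊕ c) ⊕ ((c ⊕ (b ∧ c)) ↔ (c ↔ b)))) ⊕ (e ↔ b) = False ⊕ False = False
(c → (b ↔ c)) ↔ (((e ↔ (c ↔ f)) → ((e ⊕ c) ⊕ ((c ⊕ (b ∧ c)) ↔ (c ↔ b)))) ⊕ (e ↔ b)) = False ↔ False = True

True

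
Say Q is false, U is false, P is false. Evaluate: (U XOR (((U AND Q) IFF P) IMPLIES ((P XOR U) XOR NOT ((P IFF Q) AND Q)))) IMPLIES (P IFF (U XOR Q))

true

U AND Q = false AND false = false
(U AND Q) IFF P = false IFF false = true
P XOR U = false XOR false = false
P IFF Q = false IFF false = true
(P IFF Q) AND Q = true AND false = false
NOT ((P IFF Q) AND Q) = NOT false = true
(P XOR U) XOR NOT ((P IFF Q) AND Q) = false XOR true = true
((U AND Q) IFF P) IMPLIES ((P XOR U) XOR NOT ((P IFF Q) AND Q)) = true IMPLIES true = true
U XOR (((U AND Q) IFF P) IMPLIES ((P XOR U) XOR NOT ((P IFF Q) AND Q))) = false XOR true = true
U XOR Q = false XOR false = false
P IFF (U XOR Q) = false IFF false = true
(U XOR (((U AND Q) IFF P) IMPLIES ((P XOR U) XOR NOT ((P IFF Q) AND Q)))) IMPLIES (P IFF (U XOR Q)) = true IMPLIES true = true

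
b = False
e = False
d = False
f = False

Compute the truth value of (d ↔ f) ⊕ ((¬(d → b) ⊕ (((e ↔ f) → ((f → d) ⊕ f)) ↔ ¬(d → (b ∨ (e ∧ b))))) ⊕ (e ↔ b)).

Substituting b=False, e=False, d=False, f=False:
d ↔ f = False ↔ False = True
d → b = False → False = True
¬(d → b) = ¬True = False
e ↔ f = False ↔ False = True
f → d = False → False = True
(f → d) ⊕ f = True ⊕ False = True
(e ↔ f) → ((f → d) ⊕ f) = True → True = True
e ∧ b = False ∧ False = False
b ∨ (e ∧ b) = False ∨ False = False
d → (b ∨ (e ∧ b)) = False → False = True
¬(d → (b ∨ (e ∧ b))) = ¬True = False
((e ↔ f) → ((f → d) ⊕ f)) ↔ ¬(d → (b ∨ (e ∧ b))) = True ↔ False = False
¬(d → b) ⊕ (((e ↔ f) → ((f → d) ⊕ f)) ↔ ¬(d → (b ∨ (e ∧ b)))) = False ⊕ False = False
e ↔ b = False ↔ False = True
(¬(d → b) ⊕ (((e ↔ f) → ((f → d) ⊕ f)) ↔ ¬(d → (b ∨ (e ∧ b))))) ⊕ (e ↔ b) = False ⊕ True = True
(d ↔ f) ⊕ ((¬(d → b) ⊕ (((e ↔ f) → ((f → d) ⊕ f)) ↔ ¬(d → (b ∨ (e ∧ b))))) ⊕ (e ↔ b)) = True ⊕ True = False

False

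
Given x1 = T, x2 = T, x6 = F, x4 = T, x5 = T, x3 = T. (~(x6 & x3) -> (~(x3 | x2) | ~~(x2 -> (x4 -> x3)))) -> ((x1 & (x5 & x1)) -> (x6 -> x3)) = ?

x6 & x3 = F & T = F
~(x6 & x3) = ~F = T
x3 | x2 = T | T = T
~(x3 | x2) = ~T = F
x4 -> x3 = T -> T = T
x2 -> (x4 -> x3) = T -> T = T
~(x2 -> (x4 -> x3)) = ~T = F
~~(x2 -> (x4 -> x3)) = ~F = T
~(x3 | x2) | ~~(x2 -> (x4 -> x3)) = F | T = T
~(x6 & x3) -> (~(x3 | x2) | ~~(x2 -> (x4 -> x3))) = T -> T = T
x5 & x1 = T & T = T
x1 & (x5 & x1) = T & T = T
x6 -> x3 = F -> T = T
(x1 & (x5 & x1)) -> (x6 -> x3) = T -> T = T
(~(x6 & x3) -> (~(x3 | x2) | ~~(x2 -> (x4 -> x3)))) -> ((x1 & (x5 & x1)) -> (x6 -> x3)) = T -> T = T

T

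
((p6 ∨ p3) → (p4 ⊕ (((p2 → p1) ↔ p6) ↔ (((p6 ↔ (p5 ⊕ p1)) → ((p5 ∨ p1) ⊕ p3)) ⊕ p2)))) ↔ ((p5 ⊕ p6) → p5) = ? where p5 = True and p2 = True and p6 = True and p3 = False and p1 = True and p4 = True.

True

p6 ∨ p3 = True ∨ False = True
p2 → p1 = True → True = True
(p2 → p1) ↔ p6 = True ↔ True = True
p5 ⊕ p1 = True ⊕ True = False
p6 ↔ (p5 ⊕ p1) = True ↔ False = False
p5 ∨ p1 = True ∨ True = True
(p5 ∨ p1) ⊕ p3 = True ⊕ False = True
(p6 ↔ (p5 ⊕ p1)) → ((p5 ∨ p1) ⊕ p3) = False → True = True
((p6 ↔ (p5 ⊕ p1)) → ((p5 ∨ p1) ⊕ p3)) ⊕ p2 = True ⊕ True = False
((p2 → p1) ↔ p6) ↔ (((p6 ↔ (p5 ⊕ p1)) → ((p5 ∨ p1) ⊕ p3)) ⊕ p2) = True ↔ False = False
p4 ⊕ (((p2 → p1) ↔ p6) ↔ (((p6 ↔ (p5 ⊕ p1)) → ((p5 ∨ p1) ⊕ p3)) ⊕ p2)) = True ⊕ False = True
(p6 ∨ p3) → (p4 ⊕ (((p2 → p1) ↔ p6) ↔ (((p6 ↔ (p5 ⊕ p1)) → ((p5 ∨ p1) ⊕ p3)) ⊕ p2))) = True → True = True
p5 ⊕ p6 = True ⊕ True = False
(p5 ⊕ p6) → p5 = False → True = True
((p6 ∨ p3) → (p4 ⊕ (((p2 → p1) ↔ p6) ↔ (((p6 ↔ (p5 ⊕ p1)) → ((p5 ∨ p1) ⊕ p3)) ⊕ p2)))) ↔ ((p5 ⊕ p6) → p5) = True ↔ True = True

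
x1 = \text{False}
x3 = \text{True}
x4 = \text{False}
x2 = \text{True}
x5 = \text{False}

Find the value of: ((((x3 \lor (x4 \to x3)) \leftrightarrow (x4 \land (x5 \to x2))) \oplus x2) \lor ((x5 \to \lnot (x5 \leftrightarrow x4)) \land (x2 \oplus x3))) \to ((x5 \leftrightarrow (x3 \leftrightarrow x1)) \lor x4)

x4 \to x3 = \text{False} \to \text{True} = \text{True}
x3 \lor (x4 \to x3) = \text{True} \lor \text{True} = \text{True}
x5 \to x2 = \text{False} \to \text{True} = \text{True}
x4 \land (x5 \to x2) = \text{False} \land \text{True} = \text{False}
(x3 \lor (x4 \to x3)) \leftrightarrow (x4 \land (x5 \to x2)) = \text{True} \leftrightarrow \text{False} = \text{False}
((x3 \lor (x4 \to x3)) \leftrightarrow (x4 \land (x5 \to x2))) \oplus x2 = \text{False} \oplus \text{True} = \text{True}
x5 \leftrightarrow x4 = \text{False} \leftrightarrow \text{False} = \text{True}
\lnot (x5 \leftrightarrow x4) = \lnot \text{True} = \text{False}
x5 \to \lnot (x5 \leftrightarrow x4) = \text{False} \to \text{False} = \text{True}
x2 \oplus x3 = \text{True} \oplus \text{True} = \text{False}
(x5 \to \lnot (x5 \leftrightarrow x4)) \land (x2 \oplus x3) = \text{True} \land \text{False} = \text{False}
(((x3 \lor (x4 \to x3)) \leftrightarrow (x4 \land (x5 \to x2))) \oplus x2) \lor ((x5 \to \lnot (x5 \leftrightarrow x4)) \land (x2 \oplus x3)) = \text{True} \lor \text{False} = \text{True}
x3 \leftrightarrow x1 = \text{True} \leftrightarrow \text{False} = \text{False}
x5 \leftrightarrow (x3 \leftrightarrow x1) = \text{False} \leftrightarrow \text{False} = \text{True}
(x5 \leftrightarrow (x3 \leftrightarrow x1)) \lor x4 = \text{True} \lor \text{False} = \text{True}
((((x3 \lor (x4 \to x3)) \leftrightarrow (x4 \land (x5 \to x2))) \oplus x2) \lor ((x5 \to \lnot (x5 \leftrightarrow x4)) \land (x2 \oplus x3))) \to ((x5 \leftrightarrow (x3 \leftrightarrow x1)) \lor x4) = \text{True} \to \text{True} = \text{True}

\text{True}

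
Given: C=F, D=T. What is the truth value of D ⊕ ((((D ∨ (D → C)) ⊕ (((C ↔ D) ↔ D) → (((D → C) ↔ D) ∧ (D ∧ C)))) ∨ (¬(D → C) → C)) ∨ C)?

Substituting C=F, D=T:
D → C = T → F = F
D ∨ (D → C) = T ∨ F = T
C ↔ D = F ↔ T = F
(C ↔ D) ↔ D = F ↔ T = F
D → C = T → F = F
(D → C) ↔ D = F ↔ T = F
D ∧ C = T ∧ F = F
((D → C) ↔ D) ∧ (D ∧ C) = F ∧ F = F
((C ↔ D) ↔ D) → (((D → C) ↔ D) ∧ (D ∧ C)) = F → F = T
(D ∨ (D → C)) ⊕ (((C ↔ D) ↔ D) → (((D → C) ↔ D) ∧ (D ∧ C))) = T ⊕ T = F
D → C = T → F = F
¬(D → C) = ¬F = T
¬(D → C) → C = T → F = F
((D ∨ (D → C)) ⊕ (((C ↔ D) ↔ D) → (((D → C) ↔ D) ∧ (D ∧ C)))) ∨ (¬(D → C) → C) = F ∨ F = F
(((D ∨ (D → C)) ⊕ (((C ↔ D) ↔ D) → (((D → C) ↔ D) ∧ (D ∧ C)))) ∨ (¬(D → C) → C)) ∨ C = F ∨ F = F
D ⊕ ((((D ∨ (D → C)) ⊕ (((C ↔ D) ↔ D) → (((D → C) ↔ D) ∧ (D ∧ C)))) ∨ (¬(D → C) → C)) ∨ C) = T ⊕ F = T

T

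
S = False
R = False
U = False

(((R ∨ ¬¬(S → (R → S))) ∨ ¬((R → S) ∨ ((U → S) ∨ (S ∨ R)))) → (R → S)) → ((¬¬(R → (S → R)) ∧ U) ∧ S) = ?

R → S = False → False = True
S → (R → S) = False → True = True
¬(S → (R → S)) = ¬True = False
¬¬(S → (R → S)) = ¬False = True
R ∨ ¬¬(S → (R → S)) = False ∨ True = True
R → S = False → False = True
U → S = False → False = True
S ∨ R = False ∨ False = False
(U → S) ∨ (S ∨ R) = True ∨ False = True
(R → S) ∨ ((U → S) ∨ (S ∨ R)) = True ∨ True = True
¬((R → S) ∨ ((U → S) ∨ (S ∨ R))) = ¬True = False
(R ∨ ¬¬(S → (R → S))) ∨ ¬((R → S) ∨ ((U → S) ∨ (S ∨ R))) = True ∨ False = True
R → S = False → False = True
((R ∨ ¬¬(S → (R → S))) ∨ ¬((R → S) ∨ ((U → S) ∨ (S ∨ R)))) → (R → S) = True → True = True
S → R = False → False = True
R → (S → R) = False → True = True
¬(R → (S → R)) = ¬True = False
¬¬(R → (S → R)) = ¬False = True
¬¬(R → (S → R)) ∧ U = True ∧ False = False
(¬¬(R → (S → R)) ∧ U) ∧ S = False ∧ False = False
(((R ∨ ¬¬(S → (R → S))) ∨ ¬((R → S) ∨ ((U → S) ∨ (S ∨ R)))) → (R → S)) → ((¬¬(R → (S → R)) ∧ U) ∧ S) = True → False = False

False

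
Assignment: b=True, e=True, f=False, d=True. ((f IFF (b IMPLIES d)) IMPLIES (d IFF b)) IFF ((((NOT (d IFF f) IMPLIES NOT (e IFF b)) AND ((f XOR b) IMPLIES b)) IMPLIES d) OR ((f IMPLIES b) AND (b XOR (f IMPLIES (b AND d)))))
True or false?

True

Substituting b=True, e=True, f=False, d=True:
b IMPLIES d = True IMPLIES True = True
f IFF (b IMPLIES d) = False IFF True = False
d IFF b = True IFF True = True
(f IFF (b IMPLIES d)) IMPLIES (d IFF b) = False IMPLIES True = True
d IFF f = True IFF False = False
NOT (d IFF f) = NOT False = True
e IFF b = True IFF True = True
NOT (e IFF b) = NOT True = False
NOT (d IFF f) IMPLIES NOT (e IFF b) = True IMPLIES False = False
f XOR b = False XOR True = True
(f XOR b) IMPLIES b = True IMPLIES True = True
(NOT (d IFF f) IMPLIES NOT (e IFF b)) AND ((f XOR b) IMPLIES b) = False AND True = False
((NOT (d IFF f) IMPLIES NOT (e IFF b)) AND ((f XOR b) IMPLIES b)) IMPLIES d = False IMPLIES True = True
f IMPLIES b = False IMPLIES True = True
b AND d = True AND True = True
f IMPLIES (b AND d) = False IMPLIES True = True
b XOR (f IMPLIES (b AND d)) = True XOR True = False
(f IMPLIES b) AND (b XOR (f IMPLIES (b AND d))) = True AND False = False
(((NOT (d IFF f) IMPLIES NOT (e IFF b)) AND ((f XOR b) IMPLIES b)) IMPLIES d) OR ((f IMPLIES b) AND (b XOR (f IMPLIES (b AND d)))) = True OR False = True
((f IFF (b IMPLIES d)) IMPLIES (d IFF b)) IFF ((((NOT (d IFF f) IMPLIES NOT (e IFF b)) AND ((f XOR b) IMPLIES b)) IMPLIES d) OR ((f IMPLIES b) AND (b XOR (f IMPLIES (b AND d))))) = True IFF True = True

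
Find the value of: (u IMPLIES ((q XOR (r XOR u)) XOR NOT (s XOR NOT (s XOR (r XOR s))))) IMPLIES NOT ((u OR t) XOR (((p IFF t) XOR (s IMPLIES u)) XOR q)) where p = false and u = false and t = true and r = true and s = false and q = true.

Substituting p=false, u=false, t=true, r=true, s=false, q=true:
r XOR u = true XOR false = true
q XOR (r XOR u) = true XOR true = false
r XOR s = true XOR false = true
s XOR (r XOR s) = false XOR true = true
NOT (s XOR (r XOR s)) = NOT true = false
s XOR NOT (s XOR (r XOR s)) = false XOR false = false
NOT (s XOR NOT (s XOR (r XOR s))) = NOT false = true
(q XOR (r XOR u)) XOR NOT (s XOR NOT (s XOR (r XOR s))) = false XOR true = true
u IMPLIES ((q XOR (r XOR u)) XOR NOT (s XOR NOT (s XOR (r XOR s)))) = false IMPLIES true = true
u OR t = false OR true = true
p IFF t = false IFF true = false
s IMPLIES u = false IMPLIES false = true
(p IFF t) XOR (s IMPLIES u) = false XOR true = true
((p IFF t) XOR (s IMPLIES u)) XOR q = true XOR true = false
(u OR t) XOR (((p IFF t) XOR (s IMPLIES u)) XOR q) = true XOR false = true
NOT ((u OR t) XOR (((p IFF t) XOR (s IMPLIES u)) XOR q)) = NOT true = false
(u IMPLIES ((q XOR (r XOR u)) XOR NOT (s XOR NOT (s XOR (r XOR s))))) IMPLIES NOT ((u OR t) XOR (((p IFF t) XOR (s IMPLIES u)) XOR q)) = true IMPLIES false = false

false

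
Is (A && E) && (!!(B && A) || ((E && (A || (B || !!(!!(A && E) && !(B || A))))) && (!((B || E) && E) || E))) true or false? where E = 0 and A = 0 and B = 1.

Substituting E=0, A=0, B=1:
A && E = 0 && 0 = 0
B && A = 1 && 0 = 0
!(B && A) = !0 = 1
!!(B && A) = !1 = 0
A && E = 0 && 0 = 0
!(A && E) = !0 = 1
!!(A && E) = !1 = 0
B || A = 1 || 0 = 1
!(B || A) = !1 = 0
!!(A && E) && !(B || A) = 0 && 0 = 0
!(!!(A && E) && !(B || A)) = !0 = 1
!!(!!(A && E) && !(B || A)) = !1 = 0
B || !!(!!(A && E) && !(B || A)) = 1 || 0 = 1
A || (B || !!(!!(A && E) && !(B || A))) = 0 || 1 = 1
E && (A || (B || !!(!!(A && E) && !(B || A)))) = 0 && 1 = 0
B || E = 1 || 0 = 1
(B || E) && E = 1 && 0 = 0
!((B || E) && E) = !0 = 1
!((B || E) && E) || E = 1 || 0 = 1
(E && (A || (B || !!(!!(A && E) && !(B || A))))) && (!((B || E) && E) || E) = 0 && 1 = 0
!!(B && A) || ((E && (A || (B || !!(!!(A && E) && !(B || A))))) && (!((B || E) && E) || E)) = 0 || 0 = 0
(A && E) && (!!(B && A) || ((E && (A || (B || !!(!!(A && E) && !(B || A))))) && (!((B || E) && E) || E))) = 0 && 0 = 0

0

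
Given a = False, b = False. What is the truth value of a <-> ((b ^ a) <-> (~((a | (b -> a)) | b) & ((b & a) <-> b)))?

b ^ a = False ^ False = False
b -> a = False -> False = True
a | (b -> a) = False | True = True
(a | (b -> a)) | b = True | False = True
~((a | (b -> a)) | b) = ~True = False
b & a = False & False = False
(b & a) <-> b = False <-> False = True
~((a | (b -> a)) | b) & ((b & a) <-> b) = False & True = False
(b ^ a) <-> (~((a | (b -> a)) | b) & ((b & a) <-> b)) = False <-> False = True
a <-> ((b ^ a) <-> (~((a | (b -> a)) | b) & ((b & a) <-> b))) = False <-> True = False

False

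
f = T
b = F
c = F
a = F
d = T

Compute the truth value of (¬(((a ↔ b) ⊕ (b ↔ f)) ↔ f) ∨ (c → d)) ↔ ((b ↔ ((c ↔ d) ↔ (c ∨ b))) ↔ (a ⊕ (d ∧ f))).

F

a ↔ b = F ↔ F = T
b ↔ f = F ↔ T = F
(a ↔ b) ⊕ (b ↔ f) = T ⊕ F = T
((a ↔ b) ⊕ (b ↔ f)) ↔ f = T ↔ T = T
¬(((a ↔ b) ⊕ (b ↔ f)) ↔ f) = ¬T = F
c → d = F → T = T
¬(((a ↔ b) ⊕ (b ↔ f)) ↔ f) ∨ (c → d) = F ∨ T = T
c ↔ d = F ↔ T = F
c ∨ b = F ∨ F = F
(c ↔ d) ↔ (c ∨ b) = F ↔ F = T
b ↔ ((c ↔ d) ↔ (c ∨ b)) = F ↔ T = F
d ∧ f = T ∧ T = T
a ⊕ (d ∧ f) = F ⊕ T = T
(b ↔ ((c ↔ d) ↔ (c ∨ b))) ↔ (a ⊕ (d ∧ f)) = F ↔ T = F
(¬(((a ↔ b) ⊕ (b ↔ f)) ↔ f) ∨ (c → d)) ↔ ((b ↔ ((c ↔ d) ↔ (c ∨ b))) ↔ (a ⊕ (d ∧ f))) = T ↔ F = F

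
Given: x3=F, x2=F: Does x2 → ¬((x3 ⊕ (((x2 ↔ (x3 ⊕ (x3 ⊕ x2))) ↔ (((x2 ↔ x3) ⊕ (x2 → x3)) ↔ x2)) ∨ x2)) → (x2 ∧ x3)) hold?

T

Substituting x3=F, x2=F:
x3 ⊕ x2 = F ⊕ F = F
x3 ⊕ (x3 ⊕ x2) = F ⊕ F = F
x2 ↔ (x3 ⊕ (x3 ⊕ x2)) = F ↔ F = T
x2 ↔ x3 = F ↔ F = T
x2 → x3 = F → F = T
(x2 ↔ x3) ⊕ (x2 → x3) = T ⊕ T = F
((x2 ↔ x3) ⊕ (x2 → x3)) ↔ x2 = F ↔ F = T
(x2 ↔ (x3 ⊕ (x3 ⊕ x2))) ↔ (((x2 ↔ x3) ⊕ (x2 → x3)) ↔ x2) = T ↔ T = T
((x2 ↔ (x3 ⊕ (x3 ⊕ x2))) ↔ (((x2 ↔ x3) ⊕ (x2 → x3)) ↔ x2)) ∨ x2 = T ∨ F = T
x3 ⊕ (((x2 ↔ (x3 ⊕ (x3 ⊕ x2))) ↔ (((x2 ↔ x3) ⊕ (x2 → x3)) ↔ x2)) ∨ x2) = F ⊕ T = T
x2 ∧ x3 = F ∧ F = F
(x3 ⊕ (((x2 ↔ (x3 ⊕ (x3 ⊕ x2))) ↔ (((x2 ↔ x3) ⊕ (x2 → x3)) ↔ x2)) ∨ x2)) → (x2 ∧ x3) = T → F = F
¬((x3 ⊕ (((x2 ↔ (x3 ⊕ (x3 ⊕ x2))) ↔ (((x2 ↔ x3) ⊕ (x2 → x3)) ↔ x2)) ∨ x2)) → (x2 ∧ x3)) = ¬F = T
x2 → ¬((x3 ⊕ (((x2 ↔ (x3 ⊕ (x3 ⊕ x2))) ↔ (((x2 ↔ x3) ⊕ (x2 → x3)) ↔ x2)) ∨ x2)) → (x2 ∧ x3)) = F → T = T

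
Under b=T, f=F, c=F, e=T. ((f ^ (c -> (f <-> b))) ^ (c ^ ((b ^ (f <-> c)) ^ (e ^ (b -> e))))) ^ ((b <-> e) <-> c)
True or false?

T

Substituting b=T, f=F, c=F, e=T:
f <-> b = F <-> T = F
c -> (f <-> b) = F -> F = T
f ^ (c -> (f <-> b)) = F ^ T = T
f <-> c = F <-> F = T
b ^ (f <-> c) = T ^ T = F
b -> e = T -> T = T
e ^ (b -> e) = T ^ T = F
(b ^ (f <-> c)) ^ (e ^ (b -> e)) = F ^ F = F
c ^ ((b ^ (f <-> c)) ^ (e ^ (b -> e))) = F ^ F = F
(f ^ (c -> (f <-> b))) ^ (c ^ ((b ^ (f <-> c)) ^ (e ^ (b -> e)))) = T ^ F = T
b <-> e = T <-> T = T
(b <-> e) <-> c = T <-> F = F
((f ^ (c -> (f <-> b))) ^ (c ^ ((b ^ (f <-> c)) ^ (e ^ (b -> e))))) ^ ((b <-> e) <-> c) = T ^ F = T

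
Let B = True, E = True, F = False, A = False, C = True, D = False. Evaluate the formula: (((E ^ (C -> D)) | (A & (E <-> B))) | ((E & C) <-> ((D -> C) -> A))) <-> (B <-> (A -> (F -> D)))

True

C -> D = True -> False = False
E ^ (C -> D) = True ^ False = True
E <-> B = True <-> True = True
A & (E <-> B) = False & True = False
(E ^ (C -> D)) | (A & (E <-> B)) = True | False = True
E & C = True & True = True
D -> C = False -> True = True
(D -> C) -> A = True -> False = False
(E & C) <-> ((D -> C) -> A) = True <-> False = False
((E ^ (C -> D)) | (A & (E <-> B))) | ((E & C) <-> ((D -> C) -> A)) = True | False = True
F -> D = False -> False = True
A -> (F -> D) = False -> True = True
B <-> (A -> (F -> D)) = True <-> True = True
(((E ^ (C -> D)) | (A & (E <-> B))) | ((E & C) <-> ((D -> C) -> A))) <-> (B <-> (A -> (F -> D))) = True <-> True = True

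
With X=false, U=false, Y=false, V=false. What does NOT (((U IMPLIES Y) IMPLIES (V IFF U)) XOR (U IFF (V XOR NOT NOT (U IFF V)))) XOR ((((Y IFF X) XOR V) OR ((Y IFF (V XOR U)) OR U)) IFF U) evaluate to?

U IMPLIES Y = false IMPLIES false = true
V IFF U = false IFF false = true
(U IMPLIES Y) IMPLIES (V IFF U) = true IMPLIES true = true
U IFF V = false IFF false = true
NOT (U IFF V) = NOT true = false
NOT NOT (U IFF V) = NOT false = true
V XOR NOT NOT (U IFF V) = false XOR true = true
U IFF (V XOR NOT NOT (U IFF V)) = false IFF true = false
((U IMPLIES Y) IMPLIES (V IFF U)) XOR (U IFF (V XOR NOT NOT (U IFF V))) = true XOR false = true
NOT (((U IMPLIES Y) IMPLIES (V IFF U)) XOR (U IFF (V XOR NOT NOT (U IFF V)))) = NOT true = false
Y IFF X = false IFF false = true
(Y IFF X) XOR V = true XOR false = true
V XOR U = false XOR false = false
Y IFF (V XOR U) = false IFF false = true
(Y IFF (V XOR U)) OR U = true OR false = true
((Y IFF X) XOR V) OR ((Y IFF (V XOR U)) OR U) = true OR true = true
(((Y IFF X) XOR V) OR ((Y IFF (V XOR U)) OR U)) IFF U = true IFF false = false
NOT (((U IMPLIES Y) IMPLIES (V IFF U)) XOR (U IFF (V XOR NOT NOT (U IFF V)))) XOR ((((Y IFF X) XOR V) OR ((Y IFF (V XOR U)) OR U)) IFF U) = false XOR false = false

false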